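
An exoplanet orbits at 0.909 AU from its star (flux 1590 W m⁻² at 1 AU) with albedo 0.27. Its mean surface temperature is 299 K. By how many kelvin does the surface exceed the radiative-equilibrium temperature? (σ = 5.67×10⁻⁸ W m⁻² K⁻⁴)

S = 1590/0.909² = 1924 W m⁻².
T_eq = [S(1−A)/(4σ)]^(1/4) = [1924×0.73/(4×5.67×10⁻⁸)]^(1/4) = 280.5 K.
ΔT = T_surf − T_eq = 299 − 280.5.

ΔT ≈ 18.5 K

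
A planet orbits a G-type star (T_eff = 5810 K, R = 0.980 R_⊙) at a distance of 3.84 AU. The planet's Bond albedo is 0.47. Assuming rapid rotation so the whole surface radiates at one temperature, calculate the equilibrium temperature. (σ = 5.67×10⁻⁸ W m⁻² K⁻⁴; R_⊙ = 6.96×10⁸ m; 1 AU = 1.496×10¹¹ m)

T_eq ≈ 121 K

R_⋆ = 0.980 × 6.96×10⁸ = 6.82×10⁸ m.
d = 3.84 AU = 5.74×10¹¹ m.
L = 4πR_⋆²σT_⋆⁴ = 4π(6.82×10⁸)² × 5.67×10⁻⁸ × (5810)⁴ = 3.78×10²⁶ W.
S = L/(4πd²) = 91.1 W m⁻².
Energy balance: absorbed = emitted ⇒ πR²·S(1−A) = 4πR²·σT_eq⁴, so T_eq⁴ = S(1−A)/(4σ).
T_eq = [91.1 × 0.53 / (4 × 5.67×10⁻⁸)]^(1/4) = (2.13×10⁸)^(1/4) = 121 K.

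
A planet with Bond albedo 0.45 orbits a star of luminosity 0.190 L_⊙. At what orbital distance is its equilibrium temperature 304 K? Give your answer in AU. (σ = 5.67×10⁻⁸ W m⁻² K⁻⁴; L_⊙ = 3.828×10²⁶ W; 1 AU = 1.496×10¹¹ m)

L = 0.190 × 3.828×10²⁶ = 7.27×10²⁵ W.
From T_eq⁴ = L(1−A)/(16πσd²): d = √[L(1−A)/(16πσT_eq⁴)].
d = √[7.27×10²⁵ × 0.55 / (16π × 5.67×10⁻⁸ × (304)⁴)] = 4.05×10¹⁰ m = 0.271 AU.

d ≈ 0.271 AU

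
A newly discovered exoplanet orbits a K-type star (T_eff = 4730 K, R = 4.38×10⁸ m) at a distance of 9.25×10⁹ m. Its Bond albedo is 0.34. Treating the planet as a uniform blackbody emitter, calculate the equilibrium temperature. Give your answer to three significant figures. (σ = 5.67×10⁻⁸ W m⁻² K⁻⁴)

L = 4πR_⋆²σT_⋆⁴ = 4π(4.38×10⁸)² × 5.67×10⁻⁸ × (4730)⁴ = 6.84×10²⁵ W.
S = L/(4πd²) = 6.36×10⁴ W m⁻².
Energy balance: absorbed = emitted ⇒ πR²·S(1−A) = 4πR²·σT_eq⁴, so T_eq⁴ = S(1−A)/(4σ).
T_eq = [6.36×10⁴ × 0.66 / (4 × 5.67×10⁻⁸)]^(1/4) = (1.85×10¹¹)^(1/4) = 656 K.

T_eq ≈ 656 K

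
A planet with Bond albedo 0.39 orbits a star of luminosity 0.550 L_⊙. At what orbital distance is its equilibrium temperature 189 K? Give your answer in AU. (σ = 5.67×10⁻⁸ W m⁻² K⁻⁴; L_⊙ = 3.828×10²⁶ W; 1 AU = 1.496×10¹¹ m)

L = 0.550 × 3.828×10²⁶ = 2.11×10²⁶ W.
From T_eq⁴ = L(1−A)/(16πσd²): d = √[L(1−A)/(16πσT_eq⁴)].
d = √[2.11×10²⁶ × 0.61 / (16π × 5.67×10⁻⁸ × (189)⁴)] = 1.88×10¹¹ m = 1.26 AU.

d ≈ 1.26 AU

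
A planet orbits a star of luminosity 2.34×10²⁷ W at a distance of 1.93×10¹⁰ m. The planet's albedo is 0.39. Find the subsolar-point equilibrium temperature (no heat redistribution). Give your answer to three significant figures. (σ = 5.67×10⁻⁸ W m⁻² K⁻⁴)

Flux: S = L/(4πd²) = 2.34×10²⁷/(4π×(1.93×10¹⁰)²) = 5.00×10⁵ W m⁻².
At the subsolar point the surface absorbs S(1−A) and emits σT⁴ per unit area — no factor of 4, since only the local patch is in balance.
T = [5.00×10⁵ × 0.61 / 5.67×10⁻⁸]^(1/4) = (5.38×10¹²)^(1/4) = 1520 K.

T_ss ≈ 1520 K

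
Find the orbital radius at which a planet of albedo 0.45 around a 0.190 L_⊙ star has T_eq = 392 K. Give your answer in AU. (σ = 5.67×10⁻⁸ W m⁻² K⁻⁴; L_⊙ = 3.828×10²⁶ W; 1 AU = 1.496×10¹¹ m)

d ≈ 0.163 AU

L = 0.190 × 3.828×10²⁶ = 7.27×10²⁵ W.
From T_eq⁴ = L(1−A)/(16πσd²): d = √[L(1−A)/(16πσT_eq⁴)].
d = √[7.27×10²⁵ × 0.55 / (16π × 5.67×10⁻⁸ × (392)⁴)] = 2.44×10¹⁰ m = 0.163 AU.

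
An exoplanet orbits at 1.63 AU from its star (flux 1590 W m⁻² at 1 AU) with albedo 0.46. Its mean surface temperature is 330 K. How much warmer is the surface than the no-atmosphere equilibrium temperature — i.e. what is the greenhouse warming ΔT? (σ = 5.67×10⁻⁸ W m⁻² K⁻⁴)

S = 1590/1.63² = 598.4 W m⁻².
T_eq = [S(1−A)/(4σ)]^(1/4) = [598.4×0.54/(4×5.67×10⁻⁸)]^(1/4) = 194.3 K.
ΔT = T_surf − T_eq = 330 − 194.3.

ΔT ≈ 135.7 K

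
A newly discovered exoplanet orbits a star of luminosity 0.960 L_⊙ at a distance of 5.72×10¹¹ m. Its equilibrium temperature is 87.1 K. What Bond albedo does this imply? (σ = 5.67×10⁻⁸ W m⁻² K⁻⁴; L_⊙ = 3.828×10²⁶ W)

L = 0.960 × 3.828×10²⁶ = 3.67×10²⁶ W.
Flux: S = L/(4πd²) = 3.67×10²⁶/(4π×(5.72×10¹¹)²) = 89.4 W m⁻².
From T_eq⁴ = S(1−A)/(4σ): 1−A = 4σT_eq⁴/S.
1−A = 4 × 5.67×10⁻⁸ × (87.1)⁴ / 89.4 = 0.146.

A ≈ 0.85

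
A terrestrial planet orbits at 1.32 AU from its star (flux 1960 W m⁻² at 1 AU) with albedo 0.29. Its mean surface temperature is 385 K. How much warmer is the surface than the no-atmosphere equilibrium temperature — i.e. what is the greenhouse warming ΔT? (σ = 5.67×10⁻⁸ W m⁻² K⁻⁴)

S = 1960/1.32² = 1125 W m⁻².
T_eq = [S(1−A)/(4σ)]^(1/4) = [1125×0.71/(4×5.67×10⁻⁸)]^(1/4) = 243.6 K.
ΔT = T_surf − T_eq = 385 − 243.6.

ΔT ≈ 141.4 K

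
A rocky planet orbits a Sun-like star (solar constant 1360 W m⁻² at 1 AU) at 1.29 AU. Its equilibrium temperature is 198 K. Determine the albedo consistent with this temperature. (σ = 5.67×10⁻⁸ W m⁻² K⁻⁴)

Flux at 1.29 AU: S = 1360/1.29² = 817 W m⁻².
From T_eq⁴ = S(1−A)/(4σ): 1−A = 4σT_eq⁴/S.
1−A = 4 × 5.67×10⁻⁸ × (198)⁴ / 817 = 0.427.

A ≈ 0.57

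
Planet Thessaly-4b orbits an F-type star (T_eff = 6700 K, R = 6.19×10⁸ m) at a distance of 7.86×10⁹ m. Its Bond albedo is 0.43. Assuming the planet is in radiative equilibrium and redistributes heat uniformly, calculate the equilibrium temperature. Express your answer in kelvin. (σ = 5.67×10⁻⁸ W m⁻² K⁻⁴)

T_eq ≈ 1160 K

L = 4πR_⋆²σT_⋆⁴ = 4π(6.19×10⁸)² × 5.67×10⁻⁸ × (6700)⁴ = 5.50×10²⁶ W.
S = L/(4πd²) = 7.09×10⁵ W m⁻².
Energy balance: absorbed = emitted ⇒ πR²·S(1−A) = 4πR²·σT_eq⁴, so T_eq⁴ = S(1−A)/(4σ).
T_eq = [7.09×10⁵ × 0.57 / (4 × 5.67×10⁻⁸)]^(1/4) = (1.78×10¹²)^(1/4) = 1160 K.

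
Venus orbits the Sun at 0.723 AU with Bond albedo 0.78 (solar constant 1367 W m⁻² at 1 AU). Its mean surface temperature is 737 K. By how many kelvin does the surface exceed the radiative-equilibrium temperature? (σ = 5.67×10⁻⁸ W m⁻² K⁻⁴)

ΔT ≈ 512.6 K

S = 1367/0.723² = 2615 W m⁻².
T_eq = [S(1−A)/(4σ)]^(1/4) = [2615×0.22/(4×5.67×10⁻⁸)]^(1/4) = 224.4 K.
ΔT = T_surf − T_eq = 737 − 224.4.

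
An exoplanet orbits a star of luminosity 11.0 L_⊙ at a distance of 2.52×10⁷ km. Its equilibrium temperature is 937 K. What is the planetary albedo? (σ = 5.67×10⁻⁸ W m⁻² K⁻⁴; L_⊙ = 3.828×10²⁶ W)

d = 2.52×10⁷ km = 2.52×10¹⁰ m.
L = 11.0 × 3.828×10²⁶ = 4.21×10²⁷ W.
Flux: S = L/(4πd²) = 4.21×10²⁷/(4π×(2.52×10¹⁰)²) = 5.28×10⁵ W m⁻².
From T_eq⁴ = S(1−A)/(4σ): 1−A = 4σT_eq⁴/S.
1−A = 4 × 5.67×10⁻⁸ × (937)⁴ / 5.28×10⁵ = 0.331.

A ≈ 0.67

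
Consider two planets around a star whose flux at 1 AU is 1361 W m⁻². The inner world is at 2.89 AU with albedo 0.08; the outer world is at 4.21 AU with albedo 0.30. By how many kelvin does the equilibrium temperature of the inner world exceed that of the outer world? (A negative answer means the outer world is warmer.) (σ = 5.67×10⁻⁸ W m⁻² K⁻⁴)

T_eq = [S₀(1−A)/(4σd²)]^(1/4), so T ∝ (1−A)^(1/4) / √d.
T₁ = [1361×0.92/(4×5.67×10⁻⁸×2.89²)]^(1/4) = 160.34 K.
T₂ = [1361×0.70/(4×5.67×10⁻⁸×4.21²)]^(1/4) = 124.08 K.

ΔT ≈ 36.3 K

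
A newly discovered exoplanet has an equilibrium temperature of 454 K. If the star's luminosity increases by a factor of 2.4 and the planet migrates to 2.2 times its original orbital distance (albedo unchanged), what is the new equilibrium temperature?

T_eq ∝ L^(1/4) · d^(−1/2).
T′ = 454 × 2.4^(1/4) / 2.2^(1/2) = 381 K.

T_eq ≈ 381 K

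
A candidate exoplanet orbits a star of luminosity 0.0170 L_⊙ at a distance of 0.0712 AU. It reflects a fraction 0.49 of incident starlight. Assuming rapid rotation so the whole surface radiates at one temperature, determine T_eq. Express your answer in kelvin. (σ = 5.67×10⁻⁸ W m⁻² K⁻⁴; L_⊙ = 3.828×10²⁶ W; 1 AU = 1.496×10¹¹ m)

T_eq ≈ 318 K

d = 0.0712 AU = 1.07×10¹⁰ m.
L = 0.0170 × 3.828×10²⁶ = 6.51×10²⁴ W.
Flux: S = L/(4πd²) = 6.51×10²⁴/(4π×(1.07×10¹⁰)²) = 4560 W m⁻².
Energy balance: absorbed = emitted ⇒ πR²·S(1−A) = 4πR²·σT_eq⁴, so T_eq⁴ = S(1−A)/(4σ).
T_eq = [4560 × 0.51 / (4 × 5.67×10⁻⁸)]^(1/4) = (1.03×10¹⁰)^(1/4) = 318 K.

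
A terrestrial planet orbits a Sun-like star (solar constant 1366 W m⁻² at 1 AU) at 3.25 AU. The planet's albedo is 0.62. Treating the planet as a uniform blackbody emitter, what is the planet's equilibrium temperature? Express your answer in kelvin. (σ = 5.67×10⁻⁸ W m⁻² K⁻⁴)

T_eq ≈ 121 K

Flux at 3.25 AU: S = 1366/3.25² = 129 W m⁻².
Energy balance: absorbed = emitted ⇒ πR²·S(1−A) = 4πR²·σT_eq⁴, so T_eq⁴ = S(1−A)/(4σ).
T_eq = [129 × 0.38 / (4 × 5.67×10⁻⁸)]^(1/4) = (2.17×10⁸)^(1/4) = 121 K.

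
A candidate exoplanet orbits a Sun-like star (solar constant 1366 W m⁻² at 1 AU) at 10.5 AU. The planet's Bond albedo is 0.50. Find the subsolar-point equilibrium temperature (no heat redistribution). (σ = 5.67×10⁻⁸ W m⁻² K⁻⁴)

T_ss ≈ 102 K

Flux at 10.5 AU: S = 1366/10.5² = 12.4 W m⁻².
At the subsolar point the surface absorbs S(1−A) and emits σT⁴ per unit area — no factor of 4, since only the local patch is in balance.
T = [12.4 × 0.50 / 5.67×10⁻⁸]^(1/4) = (1.09×10⁸)^(1/4) = 102 K.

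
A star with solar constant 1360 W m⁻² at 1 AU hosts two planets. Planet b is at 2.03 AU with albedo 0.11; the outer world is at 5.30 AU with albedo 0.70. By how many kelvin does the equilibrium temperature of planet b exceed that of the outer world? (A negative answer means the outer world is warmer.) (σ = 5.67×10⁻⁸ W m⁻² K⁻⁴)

ΔT ≈ 100.2 K

T_eq = [S₀(1−A)/(4σd²)]^(1/4), so T ∝ (1−A)^(1/4) / √d.
T₁ = [1360×0.89/(4×5.67×10⁻⁸×2.03²)]^(1/4) = 189.70 K.
T₂ = [1360×0.30/(4×5.67×10⁻⁸×5.30²)]^(1/4) = 89.46 K.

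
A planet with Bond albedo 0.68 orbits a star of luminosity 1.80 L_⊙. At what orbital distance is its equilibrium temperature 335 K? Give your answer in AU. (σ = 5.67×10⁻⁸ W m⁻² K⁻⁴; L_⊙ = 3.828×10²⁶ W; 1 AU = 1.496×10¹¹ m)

d ≈ 0.524 AU

L = 1.80 × 3.828×10²⁶ = 6.89×10²⁶ W.
From T_eq⁴ = L(1−A)/(16πσd²): d = √[L(1−A)/(16πσT_eq⁴)].
d = √[6.89×10²⁶ × 0.32 / (16π × 5.67×10⁻⁸ × (335)⁴)] = 7.84×10¹⁰ m = 0.524 AU.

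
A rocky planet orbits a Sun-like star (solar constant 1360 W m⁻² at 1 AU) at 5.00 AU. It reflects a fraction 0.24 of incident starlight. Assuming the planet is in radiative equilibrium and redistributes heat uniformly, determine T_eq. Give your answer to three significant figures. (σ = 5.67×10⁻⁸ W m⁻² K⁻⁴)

T_eq ≈ 116 K

Flux at 5.00 AU: S = 1360/5.00² = 54.4 W m⁻².
Energy balance: absorbed = emitted ⇒ πR²·S(1−A) = 4πR²·σT_eq⁴, so T_eq⁴ = S(1−A)/(4σ).
T_eq = [54.4 × 0.76 / (4 × 5.67×10⁻⁸)]^(1/4) = (1.82×10⁸)^(1/4) = 116 K.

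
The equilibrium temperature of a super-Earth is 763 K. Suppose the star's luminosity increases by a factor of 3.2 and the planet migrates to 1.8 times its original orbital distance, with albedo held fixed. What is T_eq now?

T_eq ∝ L^(1/4) · d^(−1/2).
T′ = 763 × 3.2^(1/4) / 1.8^(1/2) = 761 K.

T_eq ≈ 761 K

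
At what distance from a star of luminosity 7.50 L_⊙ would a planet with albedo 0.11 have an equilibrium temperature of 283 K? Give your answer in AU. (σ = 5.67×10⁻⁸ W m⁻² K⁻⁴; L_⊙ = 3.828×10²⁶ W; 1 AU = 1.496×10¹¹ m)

L = 7.50 × 3.828×10²⁶ = 2.87×10²⁷ W.
From T_eq⁴ = L(1−A)/(16πσd²): d = √[L(1−A)/(16πσT_eq⁴)].
d = √[2.87×10²⁷ × 0.89 / (16π × 5.67×10⁻⁸ × (283)⁴)] = 3.74×10¹¹ m = 2.50 AU.

d ≈ 2.50 AU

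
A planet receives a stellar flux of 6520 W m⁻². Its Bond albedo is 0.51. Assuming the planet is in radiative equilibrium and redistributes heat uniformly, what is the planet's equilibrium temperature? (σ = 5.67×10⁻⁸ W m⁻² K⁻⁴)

T_eq ≈ 345 K

Energy balance: absorbed = emitted ⇒ πR²·S(1−A) = 4πR²·σT_eq⁴, so T_eq⁴ = S(1−A)/(4σ).
T_eq = [6520 × 0.49 / (4 × 5.67×10⁻⁸)]^(1/4) = (1.41×10¹⁰)^(1/4) = 345 K.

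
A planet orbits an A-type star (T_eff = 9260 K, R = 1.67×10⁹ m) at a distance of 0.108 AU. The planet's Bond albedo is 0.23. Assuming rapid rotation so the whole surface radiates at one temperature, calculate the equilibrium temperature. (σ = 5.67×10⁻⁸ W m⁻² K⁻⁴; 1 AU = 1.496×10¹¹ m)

T_eq ≈ 1970 K

d = 0.108 AU = 1.62×10¹⁰ m.
L = 4πR_⋆²σT_⋆⁴ = 4π(1.67×10⁹)² × 5.67×10⁻⁸ × (9260)⁴ = 1.46×10²⁸ W.
S = L/(4πd²) = 4.45×10⁶ W m⁻².
Energy balance: absorbed = emitted ⇒ πR²·S(1−A) = 4πR²·σT_eq⁴, so T_eq⁴ = S(1−A)/(4σ).
T_eq = [4.45×10⁶ × 0.77 / (4 × 5.67×10⁻⁸)]^(1/4) = (1.51×10¹³)^(1/4) = 1970 K.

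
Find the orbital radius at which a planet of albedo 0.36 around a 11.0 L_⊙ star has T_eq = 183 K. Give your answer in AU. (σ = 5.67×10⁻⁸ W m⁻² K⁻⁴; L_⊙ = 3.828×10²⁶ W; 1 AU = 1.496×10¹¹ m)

L = 11.0 × 3.828×10²⁶ = 4.21×10²⁷ W.
From T_eq⁴ = L(1−A)/(16πσd²): d = √[L(1−A)/(16πσT_eq⁴)].
d = √[4.21×10²⁷ × 0.64 / (16π × 5.67×10⁻⁸ × (183)⁴)] = 9.18×10¹¹ m = 6.14 AU.

d ≈ 6.14 AU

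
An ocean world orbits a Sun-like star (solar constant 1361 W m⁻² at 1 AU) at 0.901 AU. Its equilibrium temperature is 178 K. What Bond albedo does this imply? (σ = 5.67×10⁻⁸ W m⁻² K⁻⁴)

Flux at 0.901 AU: S = 1361/0.901² = 1680 W m⁻².
From T_eq⁴ = S(1−A)/(4σ): 1−A = 4σT_eq⁴/S.
1−A = 4 × 5.67×10⁻⁸ × (178)⁴ / 1680 = 0.136.

A ≈ 0.86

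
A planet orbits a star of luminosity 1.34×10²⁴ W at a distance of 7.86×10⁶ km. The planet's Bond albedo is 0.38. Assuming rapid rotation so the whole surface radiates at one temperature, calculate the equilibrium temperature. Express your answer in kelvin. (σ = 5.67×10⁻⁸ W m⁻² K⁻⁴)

d = 7.86×10⁶ km = 7.86×10⁹ m.
Flux: S = L/(4πd²) = 1.34×10²⁴/(4π×(7.86×10⁹)²) = 1730 W m⁻².
Energy balance: absorbed = emitted ⇒ πR²·S(1−A) = 4πR²·σT_eq⁴, so T_eq⁴ = S(1−A)/(4σ).
T_eq = [1730 × 0.62 / (4 × 5.67×10⁻⁸)]^(1/4) = (4.72×10⁹)^(1/4) = 262 K.

T_eq ≈ 262 K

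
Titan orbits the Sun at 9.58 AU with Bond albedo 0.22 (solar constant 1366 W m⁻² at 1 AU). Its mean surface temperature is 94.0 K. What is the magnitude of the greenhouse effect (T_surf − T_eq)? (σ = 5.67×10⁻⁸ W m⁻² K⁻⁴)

ΔT ≈ 9.4 K

S = 1366/9.58² = 14.88 W m⁻².
T_eq = [S(1−A)/(4σ)]^(1/4) = [14.88×0.78/(4×5.67×10⁻⁸)]^(1/4) = 84.6 K.
ΔT = T_surf − T_eq = 94 − 84.6.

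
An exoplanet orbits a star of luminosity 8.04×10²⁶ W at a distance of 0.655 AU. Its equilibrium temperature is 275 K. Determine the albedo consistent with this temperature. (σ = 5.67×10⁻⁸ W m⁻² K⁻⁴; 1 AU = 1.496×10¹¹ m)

d = 0.655 AU = 9.80×10¹⁰ m.
Flux: S = L/(4πd²) = 8.04×10²⁶/(4π×(9.80×10¹⁰)²) = 6660 W m⁻².
From T_eq⁴ = S(1−A)/(4σ): 1−A = 4σT_eq⁴/S.
1−A = 4 × 5.67×10⁻⁸ × (275)⁴ / 6660 = 0.195.

A ≈ 0.81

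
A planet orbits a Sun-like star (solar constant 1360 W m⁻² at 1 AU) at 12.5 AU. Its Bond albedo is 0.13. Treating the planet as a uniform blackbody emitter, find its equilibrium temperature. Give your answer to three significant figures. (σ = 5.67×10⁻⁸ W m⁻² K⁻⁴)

T_eq ≈ 76.0 K

Flux at 12.5 AU: S = 1360/12.5² = 8.70 W m⁻².
Energy balance: absorbed = emitted ⇒ πR²·S(1−A) = 4πR²·σT_eq⁴, so T_eq⁴ = S(1−A)/(4σ).
T_eq = [8.70 × 0.87 / (4 × 5.67×10⁻⁸)]^(1/4) = (3.34×10⁷)^(1/4) = 76.0 K.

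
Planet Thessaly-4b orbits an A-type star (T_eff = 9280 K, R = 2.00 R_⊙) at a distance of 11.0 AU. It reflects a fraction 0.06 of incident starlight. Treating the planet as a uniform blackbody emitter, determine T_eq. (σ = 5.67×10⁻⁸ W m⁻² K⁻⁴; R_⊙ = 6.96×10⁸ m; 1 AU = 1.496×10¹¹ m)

R_⋆ = 2.00 × 6.96×10⁸ = 1.39×10⁹ m.
d = 11.0 AU = 1.65×10¹² m.
L = 4πR_⋆²σT_⋆⁴ = 4π(1.39×10⁹)² × 5.67×10⁻⁸ × (9280)⁴ = 1.02×10²⁸ W.
S = L/(4πd²) = 301 W m⁻².
Energy balance: absorbed = emitted ⇒ πR²·S(1−A) = 4πR²·σT_eq⁴, so T_eq⁴ = S(1−A)/(4σ).
T_eq = [301 × 0.94 / (4 × 5.67×10⁻⁸)]^(1/4) = (1.25×10⁹)^(1/4) = 188 K.

T_eq ≈ 188 K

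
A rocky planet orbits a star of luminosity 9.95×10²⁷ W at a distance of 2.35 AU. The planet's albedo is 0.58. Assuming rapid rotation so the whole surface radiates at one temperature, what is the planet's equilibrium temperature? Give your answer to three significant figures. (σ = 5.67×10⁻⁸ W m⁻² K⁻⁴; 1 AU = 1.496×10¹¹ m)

T_eq ≈ 330 K

d = 2.35 AU = 3.52×10¹¹ m.
Flux: S = L/(4πd²) = 9.95×10²⁷/(4π×(3.52×10¹¹)²) = 6410 W m⁻².
Energy balance: absorbed = emitted ⇒ πR²·S(1−A) = 4πR²·σT_eq⁴, so T_eq⁴ = S(1−A)/(4σ).
T_eq = [6410 × 0.42 / (4 × 5.67×10⁻⁸)]^(1/4) = (1.19×10¹⁰)^(1/4) = 330 K.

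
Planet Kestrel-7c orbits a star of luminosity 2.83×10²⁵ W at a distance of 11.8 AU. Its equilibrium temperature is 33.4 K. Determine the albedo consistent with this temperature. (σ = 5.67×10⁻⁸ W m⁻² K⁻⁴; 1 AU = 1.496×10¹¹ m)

A ≈ 0.61

d = 11.8 AU = 1.77×10¹² m.
Flux: S = L/(4πd²) = 2.83×10²⁵/(4π×(1.77×10¹²)²) = 0.723 W m⁻².
From T_eq⁴ = S(1−A)/(4σ): 1−A = 4σT_eq⁴/S.
1−A = 4 × 5.67×10⁻⁸ × (33.4)⁴ / 0.723 = 0.391.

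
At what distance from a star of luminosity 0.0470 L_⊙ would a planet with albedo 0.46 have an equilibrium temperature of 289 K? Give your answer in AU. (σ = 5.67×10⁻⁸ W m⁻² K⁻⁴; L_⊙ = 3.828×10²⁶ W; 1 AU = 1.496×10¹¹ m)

d ≈ 0.148 AU

L = 0.0470 × 3.828×10²⁶ = 1.80×10²⁵ W.
From T_eq⁴ = L(1−A)/(16πσd²): d = √[L(1−A)/(16πσT_eq⁴)].
d = √[1.80×10²⁵ × 0.54 / (16π × 5.67×10⁻⁸ × (289)⁴)] = 2.21×10¹⁰ m = 0.148 AU.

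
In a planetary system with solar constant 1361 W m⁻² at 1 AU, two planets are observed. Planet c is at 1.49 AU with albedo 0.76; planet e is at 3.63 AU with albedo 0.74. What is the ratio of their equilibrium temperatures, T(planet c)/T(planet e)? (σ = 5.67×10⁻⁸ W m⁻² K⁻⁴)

T₁/T₂ ≈ 1.530

T_eq = [S₀(1−A)/(4σd²)]^(1/4), so T ∝ (1−A)^(1/4) / √d.
T₁ = [1361×0.24/(4×5.67×10⁻⁸×1.49²)]^(1/4) = 159.59 K.
T₂ = [1361×0.26/(4×5.67×10⁻⁸×3.63²)]^(1/4) = 104.31 K.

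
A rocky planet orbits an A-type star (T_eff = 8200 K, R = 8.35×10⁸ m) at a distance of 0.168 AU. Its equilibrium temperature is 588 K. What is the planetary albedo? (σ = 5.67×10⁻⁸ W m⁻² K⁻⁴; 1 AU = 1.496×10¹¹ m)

d = 0.168 AU = 2.51×10¹⁰ m.
L = 4πR_⋆²σT_⋆⁴ = 4π(8.35×10⁸)² × 5.67×10⁻⁸ × (8200)⁴ = 2.25×10²⁷ W.
S = L/(4πd²) = 2.83×10⁵ W m⁻².
From T_eq⁴ = S(1−A)/(4σ): 1−A = 4σT_eq⁴/S.
1−A = 4 × 5.67×10⁻⁸ × (588)⁴ / 2.83×10⁵ = 0.096.

A ≈ 0.90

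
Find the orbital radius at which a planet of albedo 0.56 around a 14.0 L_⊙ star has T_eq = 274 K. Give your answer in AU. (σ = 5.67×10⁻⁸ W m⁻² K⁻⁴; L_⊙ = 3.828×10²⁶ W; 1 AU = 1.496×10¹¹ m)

L = 14.0 × 3.828×10²⁶ = 5.36×10²⁷ W.
From T_eq⁴ = L(1−A)/(16πσd²): d = √[L(1−A)/(16πσT_eq⁴)].
d = √[5.36×10²⁷ × 0.44 / (16π × 5.67×10⁻⁸ × (274)⁴)] = 3.83×10¹¹ m = 2.56 AU.

d ≈ 2.56 AU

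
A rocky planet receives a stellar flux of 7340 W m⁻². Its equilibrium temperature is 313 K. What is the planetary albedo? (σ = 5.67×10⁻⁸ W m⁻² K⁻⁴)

From T_eq⁴ = S(1−A)/(4σ): 1−A = 4σT_eq⁴/S.
1−A = 4 × 5.67×10⁻⁸ × (313)⁴ / 7340 = 0.297.

A ≈ 0.70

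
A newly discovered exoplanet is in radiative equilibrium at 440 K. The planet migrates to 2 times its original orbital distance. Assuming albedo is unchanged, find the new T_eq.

T_eq ∝ L^(1/4) · d^(−1/2).
T′ = 440 / 2^(1/2) = 311 K.

T_eq ≈ 311 K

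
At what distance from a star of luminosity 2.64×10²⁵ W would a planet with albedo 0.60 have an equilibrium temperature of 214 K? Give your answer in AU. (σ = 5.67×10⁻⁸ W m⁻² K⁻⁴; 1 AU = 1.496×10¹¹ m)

d ≈ 0.281 AU

From T_eq⁴ = L(1−A)/(16πσd²): d = √[L(1−A)/(16πσT_eq⁴)].
d = √[2.64×10²⁵ × 0.40 / (16π × 5.67×10⁻⁸ × (214)⁴)] = 4.20×10¹⁰ m = 0.281 AU.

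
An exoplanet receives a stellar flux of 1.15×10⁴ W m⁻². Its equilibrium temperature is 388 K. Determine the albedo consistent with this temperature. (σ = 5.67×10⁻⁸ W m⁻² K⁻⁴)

From T_eq⁴ = S(1−A)/(4σ): 1−A = 4σT_eq⁴/S.
1−A = 4 × 5.67×10⁻⁸ × (388)⁴ / 1.15×10⁴ = 0.447.

A ≈ 0.55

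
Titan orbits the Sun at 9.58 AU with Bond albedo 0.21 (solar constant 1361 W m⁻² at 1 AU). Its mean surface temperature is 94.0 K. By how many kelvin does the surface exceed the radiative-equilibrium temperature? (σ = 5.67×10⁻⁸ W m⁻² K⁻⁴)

ΔT ≈ 9.2 K

S = 1361/9.58² = 14.83 W m⁻².
T_eq = [S(1−A)/(4σ)]^(1/4) = [14.83×0.79/(4×5.67×10⁻⁸)]^(1/4) = 84.8 K.
ΔT = T_surf − T_eq = 94 − 84.8.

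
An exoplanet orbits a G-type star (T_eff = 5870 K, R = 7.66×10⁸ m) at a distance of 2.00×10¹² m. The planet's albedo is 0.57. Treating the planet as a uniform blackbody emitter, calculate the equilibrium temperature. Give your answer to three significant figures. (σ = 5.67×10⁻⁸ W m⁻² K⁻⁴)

T_eq ≈ 65.8 K

L = 4πR_⋆²σT_⋆⁴ = 4π(7.66×10⁸)² × 5.67×10⁻⁸ × (5870)⁴ = 4.96×10²⁶ W.
S = L/(4πd²) = 9.87 W m⁻².
Energy balance: absorbed = emitted ⇒ πR²·S(1−A) = 4πR²·σT_eq⁴, so T_eq⁴ = S(1−A)/(4σ).
T_eq = [9.87 × 0.43 / (4 × 5.67×10⁻⁸)]^(1/4) = (1.87×10⁷)^(1/4) = 65.8 K.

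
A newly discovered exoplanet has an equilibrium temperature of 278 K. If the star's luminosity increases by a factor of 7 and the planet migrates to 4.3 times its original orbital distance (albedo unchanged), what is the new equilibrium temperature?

T_eq ∝ L^(1/4) · d^(−1/2).
T′ = 278 × 7^(1/4) / 4.3^(1/2) = 218 K.

T_eq ≈ 218 K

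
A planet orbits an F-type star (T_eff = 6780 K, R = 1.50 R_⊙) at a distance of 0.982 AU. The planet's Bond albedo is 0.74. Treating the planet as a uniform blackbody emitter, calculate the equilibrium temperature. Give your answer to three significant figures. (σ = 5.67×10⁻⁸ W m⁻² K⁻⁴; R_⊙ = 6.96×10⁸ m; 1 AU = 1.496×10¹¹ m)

T_eq ≈ 289 K

R_⋆ = 1.50 × 6.96×10⁸ = 1.04×10⁹ m.
d = 0.982 AU = 1.47×10¹¹ m.
L = 4πR_⋆²σT_⋆⁴ = 4π(1.04×10⁹)² × 5.67×10⁻⁸ × (6780)⁴ = 1.64×10²⁷ W.
S = L/(4πd²) = 6050 W m⁻².
Energy balance: absorbed = emitted ⇒ πR²·S(1−A) = 4πR²·σT_eq⁴, so T_eq⁴ = S(1−A)/(4σ).
T_eq = [6050 × 0.26 / (4 × 5.67×10⁻⁸)]^(1/4) = (6.94×10⁹)^(1/4) = 289 K.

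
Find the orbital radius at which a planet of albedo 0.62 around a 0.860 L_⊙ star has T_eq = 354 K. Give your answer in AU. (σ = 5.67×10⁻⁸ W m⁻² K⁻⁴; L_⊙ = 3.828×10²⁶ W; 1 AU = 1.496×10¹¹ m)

d ≈ 0.353 AU

L = 0.860 × 3.828×10²⁶ = 3.29×10²⁶ W.
From T_eq⁴ = L(1−A)/(16πσd²): d = √[L(1−A)/(16πσT_eq⁴)].
d = √[3.29×10²⁶ × 0.38 / (16π × 5.67×10⁻⁸ × (354)⁴)] = 5.29×10¹⁰ m = 0.353 AU.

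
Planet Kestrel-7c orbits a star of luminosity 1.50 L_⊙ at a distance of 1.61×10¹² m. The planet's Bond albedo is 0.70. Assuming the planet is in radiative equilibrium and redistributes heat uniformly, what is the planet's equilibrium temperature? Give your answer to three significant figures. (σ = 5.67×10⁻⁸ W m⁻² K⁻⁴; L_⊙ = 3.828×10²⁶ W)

L = 1.50 × 3.828×10²⁶ = 5.74×10²⁶ W.
Flux: S = L/(4πd²) = 5.74×10²⁶/(4π×(1.61×10¹²)²) = 17.6 W m⁻².
Energy balance: absorbed = emitted ⇒ πR²·S(1−A) = 4πR²·σT_eq⁴, so T_eq⁴ = S(1−A)/(4σ).
T_eq = [17.6 × 0.30 / (4 × 5.67×10⁻⁸)]^(1/4) = (2.33×10⁷)^(1/4) = 69.5 K.

T_eq ≈ 69.5 K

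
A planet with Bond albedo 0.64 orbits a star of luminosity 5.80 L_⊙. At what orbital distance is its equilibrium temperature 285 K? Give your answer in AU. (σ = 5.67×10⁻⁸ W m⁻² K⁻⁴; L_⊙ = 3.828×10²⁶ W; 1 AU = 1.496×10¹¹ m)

d ≈ 1.38 AU

L = 5.80 × 3.828×10²⁶ = 2.22×10²⁷ W.
From T_eq⁴ = L(1−A)/(16πσd²): d = √[L(1−A)/(16πσT_eq⁴)].
d = √[2.22×10²⁷ × 0.36 / (16π × 5.67×10⁻⁸ × (285)⁴)] = 2.06×10¹¹ m = 1.38 AU.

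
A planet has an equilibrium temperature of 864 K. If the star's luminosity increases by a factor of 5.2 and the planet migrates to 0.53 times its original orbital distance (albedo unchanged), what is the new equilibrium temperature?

T_eq ∝ L^(1/4) · d^(−1/2).
T′ = 864 × 5.2^(1/4) / 0.53^(1/2) = 1790 K.

T_eq ≈ 1790 K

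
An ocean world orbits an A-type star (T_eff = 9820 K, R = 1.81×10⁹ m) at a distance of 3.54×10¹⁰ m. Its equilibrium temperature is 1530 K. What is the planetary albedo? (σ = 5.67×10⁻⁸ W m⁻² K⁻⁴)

L = 4πR_⋆²σT_⋆⁴ = 4π(1.81×10⁹)² × 5.67×10⁻⁸ × (9820)⁴ = 2.17×10²⁸ W.
S = L/(4πd²) = 1.38×10⁶ W m⁻².
From T_eq⁴ = S(1−A)/(4σ): 1−A = 4σT_eq⁴/S.
1−A = 4 × 5.67×10⁻⁸ × (1530)⁴ / 1.38×10⁶ = 0.902.

A ≈ 0.10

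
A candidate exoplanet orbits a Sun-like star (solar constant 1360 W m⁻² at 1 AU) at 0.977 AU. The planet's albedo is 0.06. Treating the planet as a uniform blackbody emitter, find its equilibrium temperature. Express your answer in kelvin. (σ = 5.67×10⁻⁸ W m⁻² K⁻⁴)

Flux at 0.977 AU: S = 1360/0.977² = 1420 W m⁻².
Energy balance: absorbed = emitted ⇒ πR²·S(1−A) = 4πR²·σT_eq⁴, so T_eq⁴ = S(1−A)/(4σ).
T_eq = [1420 × 0.94 / (4 × 5.67×10⁻⁸)]^(1/4) = (5.91×10⁹)^(1/4) = 277 K.

T_eq ≈ 277 K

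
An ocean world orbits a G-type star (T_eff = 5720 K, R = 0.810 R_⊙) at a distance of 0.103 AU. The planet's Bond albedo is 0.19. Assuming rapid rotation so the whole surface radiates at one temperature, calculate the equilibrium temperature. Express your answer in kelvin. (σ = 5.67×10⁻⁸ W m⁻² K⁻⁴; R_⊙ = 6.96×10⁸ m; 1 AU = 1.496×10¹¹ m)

R_⋆ = 0.810 × 6.96×10⁸ = 5.64×10⁸ m.
d = 0.103 AU = 1.54×10¹⁰ m.
L = 4πR_⋆²σT_⋆⁴ = 4π(5.64×10⁸)² × 5.67×10⁻⁸ × (5720)⁴ = 2.42×10²⁶ W.
S = L/(4πd²) = 8.12×10⁴ W m⁻².
Energy balance: absorbed = emitted ⇒ πR²·S(1−A) = 4πR²·σT_eq⁴, so T_eq⁴ = S(1−A)/(4σ).
T_eq = [8.12×10⁴ × 0.81 / (4 × 5.67×10⁻⁸)]^(1/4) = (2.90×10¹¹)^(1/4) = 734 K.

T_eq ≈ 734 K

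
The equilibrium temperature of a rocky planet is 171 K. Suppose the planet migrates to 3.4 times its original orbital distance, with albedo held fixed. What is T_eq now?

T_eq ≈ 92.7 K

T_eq ∝ L^(1/4) · d^(−1/2).
T′ = 171 / 3.4^(1/2) = 92.7 K.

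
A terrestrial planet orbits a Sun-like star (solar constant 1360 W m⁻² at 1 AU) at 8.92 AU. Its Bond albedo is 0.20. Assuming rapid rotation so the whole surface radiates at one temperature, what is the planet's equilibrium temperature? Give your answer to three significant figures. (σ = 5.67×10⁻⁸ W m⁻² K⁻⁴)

Flux at 8.92 AU: S = 1360/8.92² = 17.1 W m⁻².
Energy balance: absorbed = emitted ⇒ πR²·S(1−A) = 4πR²·σT_eq⁴, so T_eq⁴ = S(1−A)/(4σ).
T_eq = [17.1 × 0.80 / (4 × 5.67×10⁻⁸)]^(1/4) = (6.03×10⁷)^(1/4) = 88.1 K.

T_eq ≈ 88.1 K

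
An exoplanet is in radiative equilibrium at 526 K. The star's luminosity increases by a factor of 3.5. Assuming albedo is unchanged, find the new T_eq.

T_eq ∝ L^(1/4) · d^(−1/2).
T′ = 526 × 3.5^(1/4) = 719 K.

T_eq ≈ 719 K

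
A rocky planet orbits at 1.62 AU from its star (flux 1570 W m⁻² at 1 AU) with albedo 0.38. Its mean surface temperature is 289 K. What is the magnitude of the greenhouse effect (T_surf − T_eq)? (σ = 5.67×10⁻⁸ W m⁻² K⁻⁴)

ΔT ≈ 87.9 K

S = 1570/1.62² = 598.2 W m⁻².
T_eq = [S(1−A)/(4σ)]^(1/4) = [598.2×0.62/(4×5.67×10⁻⁸)]^(1/4) = 201.1 K.
ΔT = T_surf − T_eq = 289 − 201.1.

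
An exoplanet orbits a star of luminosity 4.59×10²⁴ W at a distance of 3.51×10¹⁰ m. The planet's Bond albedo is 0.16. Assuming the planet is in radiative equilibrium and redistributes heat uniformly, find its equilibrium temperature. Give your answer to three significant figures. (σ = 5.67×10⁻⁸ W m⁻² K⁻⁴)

T_eq ≈ 182 K

Flux: S = L/(4πd²) = 4.59×10²⁴/(4π×(3.51×10¹⁰)²) = 296 W m⁻².
Energy balance: absorbed = emitted ⇒ πR²·S(1−A) = 4πR²·σT_eq⁴, so T_eq⁴ = S(1−A)/(4σ).
T_eq = [296 × 0.84 / (4 × 5.67×10⁻⁸)]^(1/4) = (1.10×10⁹)^(1/4) = 182 K.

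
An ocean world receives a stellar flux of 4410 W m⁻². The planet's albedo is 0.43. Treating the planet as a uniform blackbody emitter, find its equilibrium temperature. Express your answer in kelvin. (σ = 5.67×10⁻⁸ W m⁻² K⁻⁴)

T_eq ≈ 324 K

Energy balance: absorbed = emitted ⇒ πR²·S(1−A) = 4πR²·σT_eq⁴, so T_eq⁴ = S(1−A)/(4σ).
T_eq = [4410 × 0.57 / (4 × 5.67×10⁻⁸)]^(1/4) = (1.11×10¹⁰)^(1/4) = 324 K.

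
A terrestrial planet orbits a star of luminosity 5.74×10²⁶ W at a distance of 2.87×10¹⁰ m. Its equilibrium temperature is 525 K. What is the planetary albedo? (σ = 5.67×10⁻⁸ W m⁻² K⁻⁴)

Flux: S = L/(4πd²) = 5.74×10²⁶/(4π×(2.87×10¹⁰)²) = 5.55×10⁴ W m⁻².
From T_eq⁴ = S(1−A)/(4σ): 1−A = 4σT_eq⁴/S.
1−A = 4 × 5.67×10⁻⁸ × (525)⁴ / 5.55×10⁴ = 0.311.

A ≈ 0.69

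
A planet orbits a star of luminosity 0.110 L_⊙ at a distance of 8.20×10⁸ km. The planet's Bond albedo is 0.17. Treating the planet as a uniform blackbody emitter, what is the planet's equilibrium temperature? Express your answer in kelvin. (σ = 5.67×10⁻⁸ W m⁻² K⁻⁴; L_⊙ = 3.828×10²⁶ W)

d = 8.20×10⁸ km = 8.20×10¹¹ m.
L = 0.110 × 3.828×10²⁶ = 4.21×10²⁵ W.
Flux: S = L/(4πd²) = 4.21×10²⁵/(4π×(8.20×10¹¹)²) = 4.98 W m⁻².
Energy balance: absorbed = emitted ⇒ πR²·S(1−A) = 4πR²·σT_eq⁴, so T_eq⁴ = S(1−A)/(4σ).
T_eq = [4.98 × 0.83 / (4 × 5.67×10⁻⁸)]^(1/4) = (1.82×10⁷)^(1/4) = 65.3 K.

T_eq ≈ 65.3 K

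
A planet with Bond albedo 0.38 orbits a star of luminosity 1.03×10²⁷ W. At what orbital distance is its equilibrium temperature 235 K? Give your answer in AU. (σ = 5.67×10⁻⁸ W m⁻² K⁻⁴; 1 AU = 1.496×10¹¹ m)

From T_eq⁴ = L(1−A)/(16πσd²): d = √[L(1−A)/(16πσT_eq⁴)].
d = √[1.03×10²⁷ × 0.62 / (16π × 5.67×10⁻⁸ × (235)⁴)] = 2.71×10¹¹ m = 1.81 AU.

d ≈ 1.81 AU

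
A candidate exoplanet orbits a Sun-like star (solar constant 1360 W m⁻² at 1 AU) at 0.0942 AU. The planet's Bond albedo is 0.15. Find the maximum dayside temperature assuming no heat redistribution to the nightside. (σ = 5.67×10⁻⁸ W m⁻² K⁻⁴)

T_ss ≈ 1230 K

Flux at 0.0942 AU: S = 1360/0.0942² = 1.53×10⁵ W m⁻².
With no redistribution each surface element balances locally: S(1−A) = σT⁴.
T = [1.53×10⁵ × 0.85 / 5.67×10⁻⁸]^(1/4) = (2.30×10¹²)^(1/4) = 1230 K.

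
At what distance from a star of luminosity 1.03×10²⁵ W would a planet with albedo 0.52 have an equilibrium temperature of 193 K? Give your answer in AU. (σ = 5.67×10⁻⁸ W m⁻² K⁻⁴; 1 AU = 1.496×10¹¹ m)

d ≈ 0.236 AU

From T_eq⁴ = L(1−A)/(16πσd²): d = √[L(1−A)/(16πσT_eq⁴)].
d = √[1.03×10²⁵ × 0.48 / (16π × 5.67×10⁻⁸ × (193)⁴)] = 3.54×10¹⁰ m = 0.236 AU.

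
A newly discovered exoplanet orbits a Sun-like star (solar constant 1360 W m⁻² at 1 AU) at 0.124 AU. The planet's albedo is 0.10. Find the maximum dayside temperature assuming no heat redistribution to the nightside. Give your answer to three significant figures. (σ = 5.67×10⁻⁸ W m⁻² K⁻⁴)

T_ss ≈ 1090 K

Flux at 0.124 AU: S = 1360/0.124² = 8.84×10⁴ W m⁻².
With no redistribution each surface element balances locally: S(1−A) = σT⁴.
T = [8.84×10⁴ × 0.90 / 5.67×10⁻⁸]^(1/4) = (1.40×10¹²)^(1/4) = 1090 K.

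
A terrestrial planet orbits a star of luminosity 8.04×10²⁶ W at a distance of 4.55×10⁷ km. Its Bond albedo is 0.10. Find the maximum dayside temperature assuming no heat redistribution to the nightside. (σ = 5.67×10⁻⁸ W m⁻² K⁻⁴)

T_ss ≈ 837 K

d = 4.55×10⁷ km = 4.55×10¹⁰ m.
Flux: S = L/(4πd²) = 8.04×10²⁶/(4π×(4.55×10¹⁰)²) = 3.09×10⁴ W m⁻².
With no redistribution each surface element balances locally: S(1−A) = σT⁴.
T = [3.09×10⁴ × 0.90 / 5.67×10⁻⁸]^(1/4) = (4.91×10¹¹)^(1/4) = 837 K.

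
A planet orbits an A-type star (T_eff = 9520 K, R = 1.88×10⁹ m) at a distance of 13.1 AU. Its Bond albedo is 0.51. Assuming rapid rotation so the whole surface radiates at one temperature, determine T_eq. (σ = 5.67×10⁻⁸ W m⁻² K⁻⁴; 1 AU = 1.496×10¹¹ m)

T_eq ≈ 174 K

d = 13.1 AU = 1.96×10¹² m.
L = 4πR_⋆²σT_⋆⁴ = 4π(1.88×10⁹)² × 5.67×10⁻⁸ × (9520)⁴ = 2.07×10²⁸ W.
S = L/(4πd²) = 429 W m⁻².
Energy balance: absorbed = emitted ⇒ πR²·S(1−A) = 4πR²·σT_eq⁴, so T_eq⁴ = S(1−A)/(4σ).
T_eq = [429 × 0.49 / (4 × 5.67×10⁻⁸)]^(1/4) = (9.26×10⁸)^(1/4) = 174 K.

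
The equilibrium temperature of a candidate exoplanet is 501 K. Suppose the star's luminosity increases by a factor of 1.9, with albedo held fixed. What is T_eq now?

T_eq ≈ 588 K

T_eq ∝ L^(1/4) · d^(−1/2).
T′ = 501 × 1.9^(1/4) = 588 K.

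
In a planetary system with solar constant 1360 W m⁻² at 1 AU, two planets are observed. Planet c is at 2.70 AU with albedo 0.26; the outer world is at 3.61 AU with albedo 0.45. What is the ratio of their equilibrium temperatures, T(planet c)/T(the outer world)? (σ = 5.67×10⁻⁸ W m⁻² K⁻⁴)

T₁/T₂ ≈ 1.245

T_eq = [S₀(1−A)/(4σd²)]^(1/4), so T ∝ (1−A)^(1/4) / √d.
T₁ = [1360×0.74/(4×5.67×10⁻⁸×2.70²)]^(1/4) = 157.07 K.
T₂ = [1360×0.55/(4×5.67×10⁻⁸×3.61²)]^(1/4) = 126.13 K.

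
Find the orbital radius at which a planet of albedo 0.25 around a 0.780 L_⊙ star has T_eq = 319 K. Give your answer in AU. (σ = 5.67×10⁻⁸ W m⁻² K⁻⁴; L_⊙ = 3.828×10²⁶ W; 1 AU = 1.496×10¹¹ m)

d ≈ 0.582 AU

L = 0.780 × 3.828×10²⁶ = 2.99×10²⁶ W.
From T_eq⁴ = L(1−A)/(16πσd²): d = √[L(1−A)/(16πσT_eq⁴)].
d = √[2.99×10²⁶ × 0.75 / (16π × 5.67×10⁻⁸ × (319)⁴)] = 8.71×10¹⁰ m = 0.582 AU.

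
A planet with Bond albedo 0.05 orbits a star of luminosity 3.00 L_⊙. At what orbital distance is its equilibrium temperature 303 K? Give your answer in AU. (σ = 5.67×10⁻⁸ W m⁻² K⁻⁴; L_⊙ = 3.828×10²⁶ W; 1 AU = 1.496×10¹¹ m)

d ≈ 1.42 AU

L = 3.00 × 3.828×10²⁶ = 1.15×10²⁷ W.
From T_eq⁴ = L(1−A)/(16πσd²): d = √[L(1−A)/(16πσT_eq⁴)].
d = √[1.15×10²⁷ × 0.95 / (16π × 5.67×10⁻⁸ × (303)⁴)] = 2.13×10¹¹ m = 1.42 AU.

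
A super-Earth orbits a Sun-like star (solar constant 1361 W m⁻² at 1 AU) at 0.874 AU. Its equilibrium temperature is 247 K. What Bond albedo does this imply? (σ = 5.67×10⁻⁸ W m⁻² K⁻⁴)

A ≈ 0.53

Flux at 0.874 AU: S = 1361/0.874² = 1780 W m⁻².
From T_eq⁴ = S(1−A)/(4σ): 1−A = 4σT_eq⁴/S.
1−A = 4 × 5.67×10⁻⁸ × (247)⁴ / 1780 = 0.474.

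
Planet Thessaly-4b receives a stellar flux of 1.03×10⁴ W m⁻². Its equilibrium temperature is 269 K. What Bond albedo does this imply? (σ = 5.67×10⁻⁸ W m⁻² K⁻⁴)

A ≈ 0.88

From T_eq⁴ = S(1−A)/(4σ): 1−A = 4σT_eq⁴/S.
1−A = 4 × 5.67×10⁻⁸ × (269)⁴ / 1.03×10⁴ = 0.115.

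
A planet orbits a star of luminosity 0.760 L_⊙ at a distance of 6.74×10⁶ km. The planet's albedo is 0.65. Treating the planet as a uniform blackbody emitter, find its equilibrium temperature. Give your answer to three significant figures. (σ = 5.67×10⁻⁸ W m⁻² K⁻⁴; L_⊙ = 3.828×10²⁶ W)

T_eq ≈ 942 K

d = 6.74×10⁶ km = 6.74×10⁹ m.
L = 0.760 × 3.828×10²⁶ = 2.91×10²⁶ W.
Flux: S = L/(4πd²) = 2.91×10²⁶/(4π×(6.74×10⁹)²) = 5.10×10⁵ W m⁻².
Energy balance: absorbed = emitted ⇒ πR²·S(1−A) = 4πR²·σT_eq⁴, so T_eq⁴ = S(1−A)/(4σ).
T_eq = [5.10×10⁵ × 0.35 / (4 × 5.67×10⁻⁸)]^(1/4) = (7.86×10¹¹)^(1/4) = 942 K.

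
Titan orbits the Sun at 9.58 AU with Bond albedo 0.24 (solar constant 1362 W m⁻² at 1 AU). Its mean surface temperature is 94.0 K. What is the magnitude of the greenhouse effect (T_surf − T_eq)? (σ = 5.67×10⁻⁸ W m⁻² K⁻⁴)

S = 1362/9.58² = 14.84 W m⁻².
T_eq = [S(1−A)/(4σ)]^(1/4) = [14.84×0.76/(4×5.67×10⁻⁸)]^(1/4) = 84.0 K.
ΔT = T_surf − T_eq = 94 − 84.0.

ΔT ≈ 10.0 K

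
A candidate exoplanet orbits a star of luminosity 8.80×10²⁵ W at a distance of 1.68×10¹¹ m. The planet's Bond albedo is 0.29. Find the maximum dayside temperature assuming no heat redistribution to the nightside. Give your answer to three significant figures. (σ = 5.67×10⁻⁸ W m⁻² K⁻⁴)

Flux: S = L/(4πd²) = 8.80×10²⁵/(4π×(1.68×10¹¹)²) = 248 W m⁻².
With no redistribution each surface element balances locally: S(1−A) = σT⁴.
T = [248 × 0.71 / 5.67×10⁻⁸]^(1/4) = (3.11×10⁹)^(1/4) = 236 K.

T_ss ≈ 236 K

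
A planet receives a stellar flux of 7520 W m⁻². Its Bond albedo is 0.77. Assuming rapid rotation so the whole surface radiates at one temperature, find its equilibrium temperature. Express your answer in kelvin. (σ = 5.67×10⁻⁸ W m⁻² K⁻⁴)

Energy balance: absorbed = emitted ⇒ πR²·S(1−A) = 4πR²·σT_eq⁴, so T_eq⁴ = S(1−A)/(4σ).
T_eq = [7520 × 0.23 / (4 × 5.67×10⁻⁸)]^(1/4) = (7.63×10⁹)^(1/4) = 296 K.

T_eq ≈ 296 K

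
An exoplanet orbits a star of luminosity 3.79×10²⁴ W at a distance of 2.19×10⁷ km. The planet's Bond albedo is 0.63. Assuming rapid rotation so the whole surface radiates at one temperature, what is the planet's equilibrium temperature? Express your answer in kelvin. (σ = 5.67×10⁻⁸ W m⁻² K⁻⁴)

T_eq ≈ 179 K

d = 2.19×10⁷ km = 2.19×10¹⁰ m.
Flux: S = L/(4πd²) = 3.79×10²⁴/(4π×(2.19×10¹⁰)²) = 629 W m⁻².
Energy balance: absorbed = emitted ⇒ πR²·S(1−A) = 4πR²·σT_eq⁴, so T_eq⁴ = S(1−A)/(4σ).
T_eq = [629 × 0.37 / (4 × 5.67×10⁻⁸)]^(1/4) = (1.03×10⁹)^(1/4) = 179 K.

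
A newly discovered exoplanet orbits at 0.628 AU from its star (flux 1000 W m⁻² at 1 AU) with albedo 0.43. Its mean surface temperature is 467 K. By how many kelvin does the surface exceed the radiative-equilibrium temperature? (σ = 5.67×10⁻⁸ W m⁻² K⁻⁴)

ΔT ≈ 184.5 K

S = 1000/0.628² = 2536 W m⁻².
T_eq = [S(1−A)/(4σ)]^(1/4) = [2536×0.57/(4×5.67×10⁻⁸)]^(1/4) = 282.5 K.
ΔT = T_surf − T_eq = 467 − 282.5.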